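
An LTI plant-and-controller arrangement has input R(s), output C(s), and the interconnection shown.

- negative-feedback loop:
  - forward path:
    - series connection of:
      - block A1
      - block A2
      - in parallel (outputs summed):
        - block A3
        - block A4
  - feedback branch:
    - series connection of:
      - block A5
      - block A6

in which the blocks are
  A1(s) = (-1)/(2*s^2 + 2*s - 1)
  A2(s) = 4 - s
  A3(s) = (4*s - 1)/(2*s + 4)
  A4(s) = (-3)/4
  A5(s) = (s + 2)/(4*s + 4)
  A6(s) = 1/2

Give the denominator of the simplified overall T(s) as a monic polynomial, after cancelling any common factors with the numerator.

First reduce the diagram to T(s).

Step 1: add A3, A4 (parallel); result (5*s - 8)/(4*s + 8)
Step 2: reduce the series chain A1, A2, (A3+A4); result (5*s^2 - 28*s + 32)/(8*s^3 + 24*s^2 + 12*s - 8)
Step 3: multiply A5, A6 (series); result (s + 2)/(8*s + 8)
Step 4: collapse the loop ((A1*A2*(A3+A4)) forward, (A5*A6) return); result (40*s^3 - 184*s^2 + 32*s + 256)/(64*s^4 + 261*s^3 + 270*s^2 + 8*s)
Step 4 gives the fully reduced T(s), with no common factor left to cancel. The denominator's leading coefficient is 64, so divide each of its coefficients by 64 to get the monic form.

Answer: s^4 + 261*s^3/64 + 135*s^2/32 + s/8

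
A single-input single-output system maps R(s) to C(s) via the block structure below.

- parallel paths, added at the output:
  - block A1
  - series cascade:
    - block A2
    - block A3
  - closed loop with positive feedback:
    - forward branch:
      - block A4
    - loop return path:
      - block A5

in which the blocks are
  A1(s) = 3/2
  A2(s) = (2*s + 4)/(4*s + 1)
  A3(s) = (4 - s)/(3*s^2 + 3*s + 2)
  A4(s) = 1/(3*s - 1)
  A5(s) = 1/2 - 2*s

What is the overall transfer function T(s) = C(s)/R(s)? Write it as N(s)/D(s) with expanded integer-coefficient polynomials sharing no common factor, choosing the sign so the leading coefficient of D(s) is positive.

First reduce the diagram to T(s).

Step 1. multiply A2, A3 (series) = (-2*s^2 + 4*s + 16)/(12*s^3 + 15*s^2 + 11*s + 2)
Step 2. close the feedback loop around A4, A5 = 2/(10*s - 3)
Step 3. parallel reduction of A1, (A2*A3), [A4/(1-A4*A5)], which is the overall transfer function T(s) = C(s)/R(s) in lowest terms

Answer: (360*s^4 + 350*s^3 + 347*s^2 + 301*s - 106)/(240*s^4 + 228*s^3 + 130*s^2 - 26*s - 12)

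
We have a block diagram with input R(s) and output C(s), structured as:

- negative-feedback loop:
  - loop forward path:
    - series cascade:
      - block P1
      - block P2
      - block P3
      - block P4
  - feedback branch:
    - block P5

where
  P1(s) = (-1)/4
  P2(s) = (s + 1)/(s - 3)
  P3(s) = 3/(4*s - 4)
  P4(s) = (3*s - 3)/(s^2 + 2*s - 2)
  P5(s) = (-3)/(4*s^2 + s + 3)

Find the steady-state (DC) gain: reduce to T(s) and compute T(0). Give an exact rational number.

Reducing step by step:

Step 1: reduce the series chain P1, P2, P3, P4; result (-9*s - 9)/(16*s^3 - 16*s^2 - 128*s + 96)
Step 2: collapse the loop ((P1*P2*P3*P4) forward, P5 return); result (-36*s^3 - 45*s^2 - 36*s - 27)/(64*s^5 - 48*s^4 - 480*s^3 + 208*s^2 - 261*s + 315)
Evaluating the step-2 result (the overall T(s)) at s = 0 gives T(0) = -27/315 = -3/35.

Answer: -3/35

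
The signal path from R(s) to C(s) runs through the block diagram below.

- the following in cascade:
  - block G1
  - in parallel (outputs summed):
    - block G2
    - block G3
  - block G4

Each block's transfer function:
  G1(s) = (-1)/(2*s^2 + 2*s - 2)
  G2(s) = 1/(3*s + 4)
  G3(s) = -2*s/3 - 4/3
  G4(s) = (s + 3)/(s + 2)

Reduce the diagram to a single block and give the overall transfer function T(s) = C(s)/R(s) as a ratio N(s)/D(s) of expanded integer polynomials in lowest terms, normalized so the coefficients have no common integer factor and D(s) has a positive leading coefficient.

(1) add G2, G3 (parallel), giving (-6*s^2 - 20*s - 13)/(9*s + 12)
(2) cascade G1, (G2+G3), G4 - this is the overall T(s), already in the required normalized form

Answer: (6*s^3 + 38*s^2 + 73*s + 39)/(18*s^4 + 78*s^3 + 90*s^2 - 12*s - 48)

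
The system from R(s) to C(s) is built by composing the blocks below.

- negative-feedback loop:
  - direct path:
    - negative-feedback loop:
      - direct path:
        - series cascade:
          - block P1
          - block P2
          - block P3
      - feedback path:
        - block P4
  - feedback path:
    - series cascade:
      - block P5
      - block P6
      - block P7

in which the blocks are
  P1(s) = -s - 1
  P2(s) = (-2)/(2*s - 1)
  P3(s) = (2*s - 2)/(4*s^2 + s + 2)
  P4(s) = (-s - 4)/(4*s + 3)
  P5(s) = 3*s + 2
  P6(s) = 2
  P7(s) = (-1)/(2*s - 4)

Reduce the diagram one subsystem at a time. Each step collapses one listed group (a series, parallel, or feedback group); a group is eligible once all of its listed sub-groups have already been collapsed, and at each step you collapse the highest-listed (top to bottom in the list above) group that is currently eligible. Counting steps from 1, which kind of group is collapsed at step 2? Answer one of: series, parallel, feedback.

[1] reduce the series chain P1, P2, P3
[2] feedback reduction of (P1*P2*P3), P4
[3] reduce the series chain P5, P6, P7
[4] close the feedback loop around [(P1*P2*P3)/(1+(P1*P2*P3)*P4)], (P5*P6*P7)
The group at step 2 is a feedback group.

Therefore the answer is feedback.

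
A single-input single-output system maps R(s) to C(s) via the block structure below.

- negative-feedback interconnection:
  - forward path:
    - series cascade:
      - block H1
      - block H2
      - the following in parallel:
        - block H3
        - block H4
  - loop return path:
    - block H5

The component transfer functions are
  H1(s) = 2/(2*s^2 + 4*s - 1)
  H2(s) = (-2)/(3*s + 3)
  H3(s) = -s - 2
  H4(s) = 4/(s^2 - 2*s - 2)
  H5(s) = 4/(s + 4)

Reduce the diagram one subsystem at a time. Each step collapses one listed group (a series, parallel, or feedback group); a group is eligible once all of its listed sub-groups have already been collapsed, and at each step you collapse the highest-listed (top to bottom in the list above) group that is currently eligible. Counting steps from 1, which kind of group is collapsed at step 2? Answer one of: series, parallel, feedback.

Step 1. add H3, H4 (parallel)
Step 2. reduce the series chain H1, H2, (H3+H4)
Step 3. close the feedback loop around (H1*H2*(H3+H4)), H5
The group at step 2 is a series group.

Hence the answer: series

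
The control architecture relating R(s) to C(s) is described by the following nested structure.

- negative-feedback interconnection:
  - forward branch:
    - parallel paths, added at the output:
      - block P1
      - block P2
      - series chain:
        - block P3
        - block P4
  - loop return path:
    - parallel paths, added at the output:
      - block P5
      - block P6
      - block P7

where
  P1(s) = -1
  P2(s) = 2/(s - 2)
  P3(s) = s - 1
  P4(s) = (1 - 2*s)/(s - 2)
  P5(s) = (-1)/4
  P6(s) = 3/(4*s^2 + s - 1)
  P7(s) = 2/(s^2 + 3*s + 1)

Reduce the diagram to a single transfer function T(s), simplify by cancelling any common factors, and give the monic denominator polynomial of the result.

The answer is s^6 + 17*s^5/4 - 47*s^4/4 - 135*s^3/8 + 35*s^2/2 + 20*s + 23/8.

Reasoning:
Step 1 - reduce the series chain P3, P4, giving (-2*s^2 + 3*s - 1)/(s - 2)
Step 2 - sum the parallel branches P1, P2, (P3*P4), giving (-2*s^2 + 2*s + 3)/(s - 2)
Step 3 - parallel reduction of P5, P6, P7, giving (-4*s^4 - 13*s^3 + 38*s^2 + 46*s + 5)/(16*s^4 + 52*s^3 + 24*s^2 - 8*s - 4)
Step 4 - close the feedback loop around (P1+P2+(P3*P4)), (P5+P6+P7), giving (-32*s^6 - 72*s^5 + 104*s^4 + 220*s^3 + 64*s^2 - 32*s - 12)/(8*s^6 + 34*s^5 - 94*s^4 - 135*s^3 + 140*s^2 + 160*s + 23)
T(s) is the step-4 result (common factors already cancelled). Leading coefficient of the denominator: 8. Divide through by 8 for the monic polynomial.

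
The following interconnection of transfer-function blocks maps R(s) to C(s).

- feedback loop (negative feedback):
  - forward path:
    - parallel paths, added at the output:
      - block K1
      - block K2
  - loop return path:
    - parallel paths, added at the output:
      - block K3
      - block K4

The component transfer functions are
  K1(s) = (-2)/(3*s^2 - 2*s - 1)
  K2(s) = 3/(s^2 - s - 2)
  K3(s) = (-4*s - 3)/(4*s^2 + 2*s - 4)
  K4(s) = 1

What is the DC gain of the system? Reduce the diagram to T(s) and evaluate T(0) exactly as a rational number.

[1] combine K1, K2 in parallel: (7*s^2 - 4*s + 1)/(3*s^4 - 5*s^3 - 5*s^2 + 5*s + 2)
[2] parallel reduction of K3, K4: (4*s^2 - 2*s - 7)/(4*s^2 + 2*s - 4)
[3] feedback reduction of (K1+K2), (K3+K4): (28*s^4 - 2*s^3 - 32*s^2 + 18*s - 4)/(12*s^6 - 14*s^5 - 14*s^4 + s^2 + 10*s - 15)
The step-3 result is T(s). Setting s = 0: T(0) = -4/(-15) = 4/15.

Answer: 4/15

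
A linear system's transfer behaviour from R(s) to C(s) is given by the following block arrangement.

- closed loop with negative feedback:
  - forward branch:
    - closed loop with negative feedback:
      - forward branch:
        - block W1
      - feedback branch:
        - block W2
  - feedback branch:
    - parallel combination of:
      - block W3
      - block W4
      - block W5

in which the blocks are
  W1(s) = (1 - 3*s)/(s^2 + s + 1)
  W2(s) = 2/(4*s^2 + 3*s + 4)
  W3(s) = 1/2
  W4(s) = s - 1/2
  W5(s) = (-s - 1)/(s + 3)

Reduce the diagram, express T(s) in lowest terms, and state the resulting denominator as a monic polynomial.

[1] reduce the feedback loop with forward W1 and return W2: (-12*s^3 - 5*s^2 - 9*s + 4)/(4*s^4 + 7*s^3 + 11*s^2 + s + 6)
[2] parallel reduction of W3, W4, W5: (s^2 + 2*s - 1)/(s + 3)
[3] reduce the feedback loop with forward [W1/(1+W1*W2)] and return (W3+W4+W5): (12*s^4 + 41*s^3 + 24*s^2 + 23*s - 12)/(8*s^5 + 10*s^4 - 25*s^3 - 25*s^2 - 26*s - 14)
Step 3 gives the fully reduced T(s), with no common factor left to cancel. The denominator's leading coefficient is 8, so divide each of its coefficients by 8 to get the monic form.

Therefore the answer is s^5 + 5*s^4/4 - 25*s^3/8 - 25*s^2/8 - 13*s/4 - 7/4.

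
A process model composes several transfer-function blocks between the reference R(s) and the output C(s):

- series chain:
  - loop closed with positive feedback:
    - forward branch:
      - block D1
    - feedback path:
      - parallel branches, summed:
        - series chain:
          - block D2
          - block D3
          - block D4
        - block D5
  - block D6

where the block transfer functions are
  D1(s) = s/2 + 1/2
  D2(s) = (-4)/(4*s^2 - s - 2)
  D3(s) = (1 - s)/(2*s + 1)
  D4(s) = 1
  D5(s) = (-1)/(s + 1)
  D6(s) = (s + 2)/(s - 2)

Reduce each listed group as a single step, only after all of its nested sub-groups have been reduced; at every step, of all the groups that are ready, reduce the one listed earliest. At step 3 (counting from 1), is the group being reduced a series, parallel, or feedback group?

The answer is feedback.

Reasoning:
Step 1: series reduction of D2, D3, D4
Step 2: combine (D2*D3*D4), D5 in parallel
Step 3: close the feedback loop around D1, ((D2*D3*D4)+D5)
Step 4: series reduction of [D1/(1-D1*((D2*D3*D4)+D5))], D6
The group at step 3 is a feedback group.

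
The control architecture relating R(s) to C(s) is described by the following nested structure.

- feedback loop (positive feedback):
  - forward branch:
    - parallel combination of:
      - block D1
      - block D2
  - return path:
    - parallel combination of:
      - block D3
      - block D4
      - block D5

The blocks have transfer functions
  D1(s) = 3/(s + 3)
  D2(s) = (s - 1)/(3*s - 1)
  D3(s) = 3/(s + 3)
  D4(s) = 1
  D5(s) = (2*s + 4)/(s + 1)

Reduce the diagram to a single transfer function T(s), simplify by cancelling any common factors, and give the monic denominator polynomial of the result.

(1) parallel reduction of D1, D2; result (s^2 + 11*s - 6)/(3*s^2 + 8*s - 3)
(2) combine D3, D4, D5 in parallel; result (3*s^2 + 17*s + 18)/(s^2 + 4*s + 3)
(3) reduce the feedback loop with forward (D1+D2) and return (D3+D4+D5); result (-s^4 - 15*s^3 - 41*s^2 - 9*s + 18)/(30*s^3 + 149*s^2 + 84*s - 99)
T(s) is the step-3 result (common factors already cancelled). Leading coefficient of the denominator: 30. Divide through by 30 for the monic polynomial.

Therefore the answer is s^3 + 149*s^2/30 + 14*s/5 - 33/10.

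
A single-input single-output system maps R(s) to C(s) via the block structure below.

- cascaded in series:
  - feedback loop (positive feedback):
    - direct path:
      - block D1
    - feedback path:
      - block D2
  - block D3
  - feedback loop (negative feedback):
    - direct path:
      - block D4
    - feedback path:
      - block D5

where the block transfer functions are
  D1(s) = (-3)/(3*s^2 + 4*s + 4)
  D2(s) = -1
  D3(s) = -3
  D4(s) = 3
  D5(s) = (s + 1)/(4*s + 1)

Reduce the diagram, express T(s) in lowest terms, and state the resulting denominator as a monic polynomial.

Step 1 - collapse the loop (D1 forward, D2 return) -> (-3)/(3*s^2 + 4*s + 1)
Step 2 - close the feedback loop around D4, D5 -> (12*s + 3)/(7*s + 4)
Step 3 - series reduction of [D1/(1-D1*D2)], D3, [D4/(1+D4*D5)] -> (108*s + 27)/(21*s^3 + 40*s^2 + 23*s + 4)
T(s) is the step-3 result (common factors already cancelled). Leading coefficient of the denominator: 21. Divide through by 21 for the monic polynomial.

Final answer: s^3 + 40*s^2/21 + 23*s/21 + 4/21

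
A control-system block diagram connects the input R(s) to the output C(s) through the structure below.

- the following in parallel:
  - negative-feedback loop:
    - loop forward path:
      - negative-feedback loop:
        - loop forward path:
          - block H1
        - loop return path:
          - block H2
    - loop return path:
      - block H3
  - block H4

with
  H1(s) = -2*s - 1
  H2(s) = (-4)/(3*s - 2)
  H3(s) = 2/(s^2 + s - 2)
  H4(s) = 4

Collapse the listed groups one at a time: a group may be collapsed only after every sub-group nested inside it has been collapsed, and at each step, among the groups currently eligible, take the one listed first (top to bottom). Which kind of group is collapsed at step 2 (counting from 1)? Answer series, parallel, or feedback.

Step 1 - feedback reduction of H1, H2
Step 2 - collapse the loop ([H1/(1+H1*H2)] forward, H3 return)
Step 3 - add [[H1/(1+H1*H2)]/(1+[H1/(1+H1*H2)]*H3)], H4 (parallel)
Step 2 collapses a feedback group.

Final answer: feedback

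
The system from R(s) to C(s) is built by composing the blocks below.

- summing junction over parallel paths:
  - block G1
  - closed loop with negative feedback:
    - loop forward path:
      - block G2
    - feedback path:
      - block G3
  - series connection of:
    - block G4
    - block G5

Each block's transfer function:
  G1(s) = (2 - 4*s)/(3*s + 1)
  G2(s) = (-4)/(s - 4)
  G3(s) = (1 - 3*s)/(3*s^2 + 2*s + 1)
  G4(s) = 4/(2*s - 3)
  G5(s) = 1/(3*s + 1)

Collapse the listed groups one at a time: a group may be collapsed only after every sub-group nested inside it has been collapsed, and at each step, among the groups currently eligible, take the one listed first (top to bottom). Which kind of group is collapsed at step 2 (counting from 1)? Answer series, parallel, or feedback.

Answer: series

Working:
Step 1: feedback reduction of G2, G3
Step 2: series reduction of G4, G5
Step 3: parallel reduction of G1, [G2/(1+G2*G3)], (G4*G5)
At step 2 the group reduced is series.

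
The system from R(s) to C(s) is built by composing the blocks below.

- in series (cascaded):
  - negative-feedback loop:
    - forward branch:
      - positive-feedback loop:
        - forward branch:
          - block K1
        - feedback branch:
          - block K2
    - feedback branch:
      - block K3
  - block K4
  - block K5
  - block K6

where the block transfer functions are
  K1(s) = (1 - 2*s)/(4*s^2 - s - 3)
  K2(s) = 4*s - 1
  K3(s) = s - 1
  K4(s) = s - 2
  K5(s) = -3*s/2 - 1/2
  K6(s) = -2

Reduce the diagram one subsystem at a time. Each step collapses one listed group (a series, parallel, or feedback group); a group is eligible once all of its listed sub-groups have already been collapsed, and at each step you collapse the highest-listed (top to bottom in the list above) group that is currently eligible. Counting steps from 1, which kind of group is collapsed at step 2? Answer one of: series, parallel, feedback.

Answer: feedback

Working:
Step 1: close the feedback loop around K1, K2
Step 2: apply the feedback formula to [K1/(1-K1*K2)], K3
Step 3: multiply [[K1/(1-K1*K2)]/(1+[K1/(1-K1*K2)]*K3)], K4, K5, K6 (series)
Step 2 collapses a feedback group.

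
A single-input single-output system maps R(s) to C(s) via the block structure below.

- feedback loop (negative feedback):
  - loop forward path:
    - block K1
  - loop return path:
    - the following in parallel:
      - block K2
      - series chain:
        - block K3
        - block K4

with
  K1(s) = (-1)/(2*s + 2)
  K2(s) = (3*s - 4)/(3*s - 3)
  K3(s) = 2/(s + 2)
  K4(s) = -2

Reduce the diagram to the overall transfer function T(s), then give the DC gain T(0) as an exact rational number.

(1) multiply K3, K4 (series): (-4)/(s + 2)
(2) combine K2, (K3*K4) in parallel: (3*s^2 - 10*s + 4)/(3*s^2 + 3*s - 6)
(3) close the feedback loop around K1, (K2+(K3*K4)): (-3*s^2 - 3*s + 6)/(6*s^3 + 9*s^2 + 4*s - 16)
That last expression is T(s); at s = 0 only the constant terms survive, so T(0) = 6/(-16) = -3/8.

Final answer: -3/8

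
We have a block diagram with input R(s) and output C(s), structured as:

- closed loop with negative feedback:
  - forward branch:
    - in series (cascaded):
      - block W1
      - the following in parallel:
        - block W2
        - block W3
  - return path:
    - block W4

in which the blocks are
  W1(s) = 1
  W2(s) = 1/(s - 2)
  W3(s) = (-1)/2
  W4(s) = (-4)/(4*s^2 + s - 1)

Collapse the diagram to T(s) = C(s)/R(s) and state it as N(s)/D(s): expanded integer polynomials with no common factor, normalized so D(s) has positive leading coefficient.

[1] combine W2, W3 in parallel: (4 - s)/(2*s - 4)
[2] reduce the series chain W1, (W2+W3): (4 - s)/(2*s - 4)
[3] apply the feedback formula to (W1*(W2+W3)), W4 - this is the overall T(s), already in the required normalized form

Final answer: (-4*s^3 + 15*s^2 + 5*s - 4)/(8*s^3 - 14*s^2 - 2*s - 12)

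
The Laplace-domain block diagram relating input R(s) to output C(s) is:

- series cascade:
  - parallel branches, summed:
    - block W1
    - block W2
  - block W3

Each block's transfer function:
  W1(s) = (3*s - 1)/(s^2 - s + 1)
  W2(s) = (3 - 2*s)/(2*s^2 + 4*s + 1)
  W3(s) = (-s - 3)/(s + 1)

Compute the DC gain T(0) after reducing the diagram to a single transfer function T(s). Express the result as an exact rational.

Step 1. sum the parallel branches W1, W2 -> (4*s^3 + 15*s^2 - 6*s + 2)/(2*s^4 + 2*s^3 - s^2 + 3*s + 1)
Step 2. combine (W1+W2), W3 in series -> (-4*s^4 - 27*s^3 - 39*s^2 + 16*s - 6)/(2*s^5 + 4*s^4 + s^3 + 2*s^2 + 4*s + 1)
DC gain: substitute s = 0 into T(s) from step 2: T(0) = -6/1 = -6.

Final answer: -6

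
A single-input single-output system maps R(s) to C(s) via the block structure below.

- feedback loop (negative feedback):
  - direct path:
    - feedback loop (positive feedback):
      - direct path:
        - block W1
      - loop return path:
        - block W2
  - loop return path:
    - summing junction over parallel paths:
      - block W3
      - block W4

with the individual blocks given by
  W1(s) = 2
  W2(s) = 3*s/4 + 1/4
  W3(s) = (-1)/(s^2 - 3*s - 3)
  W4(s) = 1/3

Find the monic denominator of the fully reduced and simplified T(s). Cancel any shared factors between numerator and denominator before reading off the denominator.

Step 1. reduce the feedback loop with forward W1 and return W2; result (-4)/(3*s - 1)
Step 2. add W3, W4 (parallel); result (s^2 - 3*s - 6)/(3*s^2 - 9*s - 9)
Step 3. apply the feedback formula to [W1/(1-W1*W2)], (W3+W4); result (-12*s^2 + 36*s + 36)/(9*s^3 - 34*s^2 - 6*s + 33)
The result of step 3 is T(s) in lowest terms. Its denominator has leading coefficient 9; dividing the denominator through by 9 makes it monic.

Hence the answer: s^3 - 34*s^2/9 - 2*s/3 + 11/3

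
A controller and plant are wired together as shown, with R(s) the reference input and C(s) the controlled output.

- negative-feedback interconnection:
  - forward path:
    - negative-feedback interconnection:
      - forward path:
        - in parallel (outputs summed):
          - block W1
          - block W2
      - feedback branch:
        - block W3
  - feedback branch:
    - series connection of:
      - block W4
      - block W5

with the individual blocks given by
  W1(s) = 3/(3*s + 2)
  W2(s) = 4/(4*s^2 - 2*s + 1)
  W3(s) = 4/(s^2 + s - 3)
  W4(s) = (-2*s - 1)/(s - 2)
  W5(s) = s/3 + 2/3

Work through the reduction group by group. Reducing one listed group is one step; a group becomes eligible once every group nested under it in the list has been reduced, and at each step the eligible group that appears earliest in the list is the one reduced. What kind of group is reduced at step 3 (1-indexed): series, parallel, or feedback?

The answer is series.

Reasoning:
(1) parallel reduction of W1, W2
(2) feedback reduction of (W1+W2), W3
(3) reduce the series chain W4, W5
(4) apply the feedback formula to [(W1+W2)/(1+(W1+W2)*W3)], (W4*W5)
At step 3 the group reduced is series.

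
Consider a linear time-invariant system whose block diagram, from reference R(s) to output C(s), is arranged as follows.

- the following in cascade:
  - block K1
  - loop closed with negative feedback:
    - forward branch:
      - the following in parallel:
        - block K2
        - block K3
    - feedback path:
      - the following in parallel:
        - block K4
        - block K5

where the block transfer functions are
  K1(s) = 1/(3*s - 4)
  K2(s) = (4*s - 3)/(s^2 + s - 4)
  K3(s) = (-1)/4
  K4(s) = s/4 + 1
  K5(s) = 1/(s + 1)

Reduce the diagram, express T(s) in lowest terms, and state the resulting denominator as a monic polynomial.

[1] combine K2, K3 in parallel: (-s^2 + 15*s - 8)/(4*s^2 + 4*s - 16)
[2] combine K4, K5 in parallel: (s^2 + 5*s + 8)/(4*s + 4)
[3] apply the feedback formula to (K2+K3), (K4+K5): (4*s^3 - 56*s^2 - 28*s + 32)/(s^4 - 26*s^3 - 91*s^2 - 32*s + 128)
[4] reduce the series chain K1, [(K2+K3)/(1+(K2+K3)*(K4+K5))]: (4*s^3 - 56*s^2 - 28*s + 32)/(3*s^5 - 82*s^4 - 169*s^3 + 268*s^2 + 512*s - 512)
No further cancellation is possible in the step-4 result, so that is T(s). Its denominator becomes monic after dividing by the leading coefficient 3.

Therefore the answer is s^5 - 82*s^4/3 - 169*s^3/3 + 268*s^2/3 + 512*s/3 - 512/3.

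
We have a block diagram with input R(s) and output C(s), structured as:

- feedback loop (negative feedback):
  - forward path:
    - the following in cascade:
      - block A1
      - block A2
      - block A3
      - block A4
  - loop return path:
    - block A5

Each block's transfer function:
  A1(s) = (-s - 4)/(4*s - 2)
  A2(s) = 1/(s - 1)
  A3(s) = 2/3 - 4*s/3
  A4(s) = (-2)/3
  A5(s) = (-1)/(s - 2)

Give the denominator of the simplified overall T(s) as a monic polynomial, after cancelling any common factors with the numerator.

Step 1: series reduction of A1, A2, A3, A4 gives (-2*s - 8)/(9*s - 9)
Step 2: reduce the feedback loop with forward (A1*A2*A3*A4) and return A5 gives (-2*s^2 - 4*s + 16)/(9*s^2 - 25*s + 26)
Step 2 gives the fully reduced T(s), with no common factor left to cancel. The denominator's leading coefficient is 9, so divide each of its coefficients by 9 to get the monic form.

Hence the answer: s^2 - 25*s/9 + 26/9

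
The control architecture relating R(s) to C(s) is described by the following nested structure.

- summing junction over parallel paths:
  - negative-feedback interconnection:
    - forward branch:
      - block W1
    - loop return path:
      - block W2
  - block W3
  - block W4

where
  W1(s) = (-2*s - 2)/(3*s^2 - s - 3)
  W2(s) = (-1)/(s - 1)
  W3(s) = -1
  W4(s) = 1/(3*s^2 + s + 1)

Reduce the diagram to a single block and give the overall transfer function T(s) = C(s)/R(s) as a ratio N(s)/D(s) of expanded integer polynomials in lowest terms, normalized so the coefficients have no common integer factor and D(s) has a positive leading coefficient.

The answer is (-9*s^5 + 3*s^4 + 2*s^3 - 11*s^2 - 3*s + 2)/(9*s^5 - 9*s^4 - s^3 + 11*s^2 + 5*s + 5).

Reasoning:
Step 1: apply the feedback formula to W1, W2 gives (2 - 2*s^2)/(3*s^3 - 4*s^2 + 5)
Step 2: parallel reduction of [W1/(1+W1*W2)], W3, W4 - this is the overall T(s), already in the required normalized form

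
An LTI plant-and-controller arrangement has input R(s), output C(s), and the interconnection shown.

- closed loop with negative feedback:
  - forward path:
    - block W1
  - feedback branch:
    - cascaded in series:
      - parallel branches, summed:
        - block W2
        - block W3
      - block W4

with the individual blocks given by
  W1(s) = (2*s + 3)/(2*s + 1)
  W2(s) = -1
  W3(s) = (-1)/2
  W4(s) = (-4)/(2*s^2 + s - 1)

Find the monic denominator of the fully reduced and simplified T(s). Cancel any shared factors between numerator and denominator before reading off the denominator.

First reduce the diagram to T(s).

1. add W2, W3 (parallel), giving (-3)/2
2. multiply (W2+W3), W4 (series), giving 6/(2*s^2 + s - 1)
3. collapse the loop (W1 forward, ((W2+W3)*W4) return), giving (4*s^3 + 8*s^2 + s - 3)/(4*s^3 + 4*s^2 + 11*s + 17)
Step 3 gives the fully reduced T(s), with no common factor left to cancel. The denominator's leading coefficient is 4, so divide each of its coefficients by 4 to get the monic form.

Answer: s^3 + s^2 + 11*s/4 + 17/4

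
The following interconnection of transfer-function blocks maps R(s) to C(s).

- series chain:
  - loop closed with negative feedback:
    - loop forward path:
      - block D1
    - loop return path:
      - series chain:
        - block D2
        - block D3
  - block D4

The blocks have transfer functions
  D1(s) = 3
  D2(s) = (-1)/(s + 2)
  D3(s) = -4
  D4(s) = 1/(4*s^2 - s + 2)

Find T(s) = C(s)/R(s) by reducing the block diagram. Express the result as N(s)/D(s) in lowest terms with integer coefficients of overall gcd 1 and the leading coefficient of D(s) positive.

[1] multiply D2, D3 (series): 4/(s + 2)
[2] feedback reduction of D1, (D2*D3): (3*s + 6)/(s + 14)
[3] reduce the series chain [D1/(1+D1*(D2*D3))], D4: this yields T(s), and no further normalization is needed

Therefore the answer is (3*s + 6)/(4*s^3 + 55*s^2 - 12*s + 28).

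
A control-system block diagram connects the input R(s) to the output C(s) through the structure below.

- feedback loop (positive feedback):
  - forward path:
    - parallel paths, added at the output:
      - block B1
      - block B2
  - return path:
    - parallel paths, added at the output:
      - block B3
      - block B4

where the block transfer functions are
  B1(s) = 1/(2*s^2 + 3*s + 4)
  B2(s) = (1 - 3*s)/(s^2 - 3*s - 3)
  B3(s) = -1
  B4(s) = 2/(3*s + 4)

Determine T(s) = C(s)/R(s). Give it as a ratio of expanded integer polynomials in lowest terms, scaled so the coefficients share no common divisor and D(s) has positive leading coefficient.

Step 1. combine B1, B2 in parallel, giving (-6*s^3 - 6*s^2 - 12*s + 1)/(2*s^4 - 3*s^3 - 11*s^2 - 21*s - 12)
Step 2. add B3, B4 (parallel), giving (-3*s - 2)/(3*s + 4)
Step 3. apply the feedback formula to (B1+B2), (B3+B4), giving the overall T(s)

Final answer: (-18*s^4 - 42*s^3 - 60*s^2 - 45*s + 4)/(6*s^5 - 19*s^4 - 75*s^3 - 155*s^2 - 141*s - 46)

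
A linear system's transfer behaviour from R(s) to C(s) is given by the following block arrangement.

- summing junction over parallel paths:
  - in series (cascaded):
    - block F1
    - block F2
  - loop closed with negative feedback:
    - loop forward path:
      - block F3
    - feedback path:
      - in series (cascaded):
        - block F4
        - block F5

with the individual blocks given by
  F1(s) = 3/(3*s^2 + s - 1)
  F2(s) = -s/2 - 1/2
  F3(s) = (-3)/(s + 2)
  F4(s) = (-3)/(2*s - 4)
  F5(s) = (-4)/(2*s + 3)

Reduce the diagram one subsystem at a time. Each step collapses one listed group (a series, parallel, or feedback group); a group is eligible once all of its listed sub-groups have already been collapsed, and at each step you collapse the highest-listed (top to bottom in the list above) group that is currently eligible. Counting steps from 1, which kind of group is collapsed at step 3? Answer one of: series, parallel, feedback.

(1) reduce the series chain F1, F2
(2) cascade F4, F5
(3) reduce the feedback loop with forward F3 and return (F4*F5)
(4) sum the parallel branches (F1*F2), [F3/(1+F3*(F4*F5))]
The group at step 3 is a feedback group.

Final answer: feedback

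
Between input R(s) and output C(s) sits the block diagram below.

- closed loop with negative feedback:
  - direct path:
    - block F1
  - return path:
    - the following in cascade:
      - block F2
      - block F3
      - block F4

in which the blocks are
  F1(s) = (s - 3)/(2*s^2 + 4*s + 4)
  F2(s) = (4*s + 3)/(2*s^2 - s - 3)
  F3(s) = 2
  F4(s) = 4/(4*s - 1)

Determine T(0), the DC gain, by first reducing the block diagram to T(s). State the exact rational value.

1. cascade F2, F3, F4 -> (32*s + 24)/(8*s^3 - 6*s^2 - 11*s + 3)
2. collapse the loop (F1 forward, (F2*F3*F4) return) -> (8*s^4 - 30*s^3 + 7*s^2 + 36*s - 9)/(16*s^5 + 20*s^4 - 14*s^3 - 30*s^2 - 104*s - 60)
Step 2 gives the overall T(s). Then T(0) = -9/(-60) = 3/20.

Answer: 3/20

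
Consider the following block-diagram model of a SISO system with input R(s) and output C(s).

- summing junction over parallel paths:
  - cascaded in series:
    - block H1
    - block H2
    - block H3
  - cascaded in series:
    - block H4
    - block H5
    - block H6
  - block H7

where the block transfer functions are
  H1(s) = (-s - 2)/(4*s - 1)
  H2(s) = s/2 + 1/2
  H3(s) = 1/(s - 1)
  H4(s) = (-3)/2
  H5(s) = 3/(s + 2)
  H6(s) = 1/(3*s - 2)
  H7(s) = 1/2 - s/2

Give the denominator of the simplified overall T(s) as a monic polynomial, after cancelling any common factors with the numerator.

Step 1: multiply H1, H2, H3 (series); result (-s^2 - 3*s - 2)/(8*s^2 - 10*s + 2)
Step 2: combine H4, H5, H6 in series; result (-9)/(6*s^2 + 8*s - 8)
Step 3: sum the parallel branches (H1*H2*H3), (H4*H5*H6), H7; result (-12*s^5 + 8*s^4 + 21*s^3 - 107*s^2 + 77*s - 5)/(24*s^4 + 2*s^3 - 66*s^2 + 48*s - 8)
Step 3 gives the fully reduced T(s), with no common factor left to cancel. The denominator's leading coefficient is 24, so divide each of its coefficients by 24 to get the monic form.

Final answer: s^4 + s^3/12 - 11*s^2/4 + 2*s - 1/3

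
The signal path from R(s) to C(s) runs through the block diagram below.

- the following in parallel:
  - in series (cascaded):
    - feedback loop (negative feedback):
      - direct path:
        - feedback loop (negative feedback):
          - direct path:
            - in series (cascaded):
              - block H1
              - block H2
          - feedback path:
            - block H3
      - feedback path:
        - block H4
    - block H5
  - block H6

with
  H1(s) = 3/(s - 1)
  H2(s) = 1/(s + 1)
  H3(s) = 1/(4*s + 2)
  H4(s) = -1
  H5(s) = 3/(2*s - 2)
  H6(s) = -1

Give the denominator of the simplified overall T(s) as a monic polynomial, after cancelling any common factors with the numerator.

First reduce the diagram to T(s).

Step 1. cascade H1, H2; result 3/(s^2 - 1)
Step 2. apply the feedback formula to (H1*H2), H3; result (12*s + 6)/(4*s^3 + 2*s^2 - 4*s + 1)
Step 3. apply the feedback formula to [(H1*H2)/(1+(H1*H2)*H3)], H4; result (12*s + 6)/(4*s^3 + 2*s^2 - 16*s - 5)
Step 4. cascade [[(H1*H2)/(1+(H1*H2)*H3)]/(1+[(H1*H2)/(1+(H1*H2)*H3)]*H4)], H5; result (18*s + 9)/(4*s^4 - 2*s^3 - 18*s^2 + 11*s + 5)
Step 5. parallel reduction of ([[(H1*H2)/(1+(H1*H2)*H3)]/(1+[(H1*H2)/(1+(H1*H2)*H3)]*H4)]*H5), H6; result (-4*s^4 + 2*s^3 + 18*s^2 + 7*s + 4)/(4*s^4 - 2*s^3 - 18*s^2 + 11*s + 5)
T(s) is the step-5 result (common factors already cancelled). Leading coefficient of the denominator: 4. Divide through by 4 for the monic polynomial.

Answer: s^4 - s^3/2 - 9*s^2/2 + 11*s/4 + 5/4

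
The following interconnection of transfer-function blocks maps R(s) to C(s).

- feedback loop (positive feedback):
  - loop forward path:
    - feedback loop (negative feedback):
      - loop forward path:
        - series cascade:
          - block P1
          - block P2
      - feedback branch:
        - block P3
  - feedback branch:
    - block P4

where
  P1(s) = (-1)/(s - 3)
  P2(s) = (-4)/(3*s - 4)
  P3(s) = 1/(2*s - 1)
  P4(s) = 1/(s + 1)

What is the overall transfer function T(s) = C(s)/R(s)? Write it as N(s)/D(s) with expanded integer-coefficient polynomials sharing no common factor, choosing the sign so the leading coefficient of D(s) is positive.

Reducing step by step:

Step 1. cascade P1, P2 -> 4/(3*s^2 - 13*s + 12)
Step 2. feedback reduction of (P1*P2), P3 -> (8*s - 4)/(6*s^3 - 29*s^2 + 37*s - 8)
Step 3. close the feedback loop around [(P1*P2)/(1+(P1*P2)*P3)], P4: this yields T(s), and no further normalization is needed

Answer: (8*s^2 + 4*s - 4)/(6*s^4 - 23*s^3 + 8*s^2 + 21*s - 4)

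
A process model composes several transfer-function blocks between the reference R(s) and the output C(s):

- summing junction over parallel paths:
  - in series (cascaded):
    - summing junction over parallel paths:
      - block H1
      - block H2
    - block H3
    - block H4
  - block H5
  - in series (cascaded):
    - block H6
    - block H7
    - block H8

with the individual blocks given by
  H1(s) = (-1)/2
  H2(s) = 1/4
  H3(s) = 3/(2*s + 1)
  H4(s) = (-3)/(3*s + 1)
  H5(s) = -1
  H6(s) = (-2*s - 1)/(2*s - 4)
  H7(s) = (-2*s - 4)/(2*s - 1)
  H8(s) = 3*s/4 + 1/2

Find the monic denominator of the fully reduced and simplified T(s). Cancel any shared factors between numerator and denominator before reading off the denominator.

Step 1: sum the parallel branches H1, H2 -> (-1)/4
Step 2: series reduction of (H1+H2), H3, H4 -> 9/(24*s^2 + 20*s + 4)
Step 3: reduce the series chain H6, H7, H8 -> (6*s^3 + 19*s^2 + 16*s + 4)/(8*s^2 - 20*s + 8)
Step 4: add ((H1+H2)*H3*H4), H5, (H6*H7*H8) (parallel) -> (36*s^5 + 96*s^4 + 277*s^3 + 185*s^2 - 29*s + 14)/(48*s^4 - 80*s^3 - 44*s^2 + 20*s + 8)
That last expression is T(s), already simplified. Scaling its denominator by 1/48 (the reciprocal of the leading coefficient) yields the monic denominator.

Therefore the answer is s^4 - 5*s^3/3 - 11*s^2/12 + 5*s/12 + 1/6.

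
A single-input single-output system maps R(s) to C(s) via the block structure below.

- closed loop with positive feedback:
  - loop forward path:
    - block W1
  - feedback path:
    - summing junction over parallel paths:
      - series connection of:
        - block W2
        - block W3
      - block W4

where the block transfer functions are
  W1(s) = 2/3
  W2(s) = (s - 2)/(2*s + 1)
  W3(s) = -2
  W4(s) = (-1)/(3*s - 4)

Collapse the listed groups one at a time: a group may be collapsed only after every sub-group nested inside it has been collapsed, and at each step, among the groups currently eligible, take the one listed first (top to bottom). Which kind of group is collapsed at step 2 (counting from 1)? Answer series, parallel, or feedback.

The answer is parallel.

Reasoning:
Step 1 - multiply W2, W3 (series)
Step 2 - reduce the parallel group (W2*W3), W4
Step 3 - reduce the feedback loop with forward W1 and return ((W2*W3)+W4)
So the answer for step 2 is parallel.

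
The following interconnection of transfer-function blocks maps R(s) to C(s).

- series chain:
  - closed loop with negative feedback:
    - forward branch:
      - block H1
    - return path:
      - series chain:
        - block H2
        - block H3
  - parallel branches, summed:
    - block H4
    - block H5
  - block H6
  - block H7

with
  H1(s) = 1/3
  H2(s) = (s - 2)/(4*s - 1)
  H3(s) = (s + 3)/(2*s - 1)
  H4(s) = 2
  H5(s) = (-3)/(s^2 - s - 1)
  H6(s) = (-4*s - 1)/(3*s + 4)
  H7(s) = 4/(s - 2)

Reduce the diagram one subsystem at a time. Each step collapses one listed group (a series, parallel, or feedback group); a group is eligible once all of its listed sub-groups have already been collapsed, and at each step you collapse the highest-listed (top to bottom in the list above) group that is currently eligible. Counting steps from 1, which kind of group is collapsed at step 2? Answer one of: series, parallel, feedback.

Reducing step by step:

Step 1 - multiply H2, H3 (series)
Step 2 - collapse the loop (H1 forward, (H2*H3) return)
Step 3 - reduce the parallel group H4, H5
Step 4 - reduce the series chain [H1/(1+H1*(H2*H3))], (H4+H5), H6, H7
At step 2 the group reduced is feedback.

Answer: feedback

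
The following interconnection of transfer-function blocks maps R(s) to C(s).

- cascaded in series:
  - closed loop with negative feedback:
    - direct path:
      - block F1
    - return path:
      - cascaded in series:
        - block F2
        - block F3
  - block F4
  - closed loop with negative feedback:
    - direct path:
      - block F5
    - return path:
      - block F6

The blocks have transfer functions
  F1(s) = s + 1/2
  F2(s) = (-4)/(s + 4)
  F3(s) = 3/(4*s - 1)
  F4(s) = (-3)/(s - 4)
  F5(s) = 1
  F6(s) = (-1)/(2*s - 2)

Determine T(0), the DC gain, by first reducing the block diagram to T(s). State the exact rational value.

[1] cascade F2, F3 gives (-12)/(4*s^2 + 15*s - 4)
[2] close the feedback loop around F1, (F2*F3) gives (8*s^3 + 34*s^2 + 7*s - 4)/(8*s^2 + 6*s - 20)
[3] collapse the loop (F5 forward, F6 return) gives (2*s - 2)/(2*s - 3)
[4] combine [F1/(1+F1*(F2*F3))], F4, [F5/(1+F5*F6)] in series gives (-24*s^4 - 78*s^3 + 81*s^2 + 33*s - 12)/(8*s^4 - 38*s^3 - 5*s^2 + 146*s - 120)
DC gain: substitute s = 0 into T(s) from step 4: T(0) = -12/(-120) = 1/10.

Answer: 1/10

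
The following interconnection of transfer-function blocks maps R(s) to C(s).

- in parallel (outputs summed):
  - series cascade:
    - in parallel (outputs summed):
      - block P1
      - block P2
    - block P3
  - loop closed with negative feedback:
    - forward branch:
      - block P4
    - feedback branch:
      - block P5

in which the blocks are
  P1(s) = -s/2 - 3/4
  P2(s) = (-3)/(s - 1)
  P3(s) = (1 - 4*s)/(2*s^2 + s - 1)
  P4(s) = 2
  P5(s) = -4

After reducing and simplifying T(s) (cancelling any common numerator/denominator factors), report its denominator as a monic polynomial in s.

Step 1: reduce the parallel group P1, P2: (-2*s^2 - s - 9)/(4*s - 4)
Step 2: multiply (P1+P2), P3 (series): (8*s^3 + 2*s^2 + 35*s - 9)/(8*s^3 - 4*s^2 - 8*s + 4)
Step 3: reduce the feedback loop with forward P4 and return P5: (-2)/7
Step 4: add ((P1+P2)*P3), [P4/(1+P4*P5)] (parallel): (40*s^3 + 22*s^2 + 261*s - 71)/(56*s^3 - 28*s^2 - 56*s + 28)
That last expression is T(s), already simplified. Scaling its denominator by 1/56 (the reciprocal of the leading coefficient) yields the monic denominator.

Hence the answer: s^3 - s^2/2 - s + 1/2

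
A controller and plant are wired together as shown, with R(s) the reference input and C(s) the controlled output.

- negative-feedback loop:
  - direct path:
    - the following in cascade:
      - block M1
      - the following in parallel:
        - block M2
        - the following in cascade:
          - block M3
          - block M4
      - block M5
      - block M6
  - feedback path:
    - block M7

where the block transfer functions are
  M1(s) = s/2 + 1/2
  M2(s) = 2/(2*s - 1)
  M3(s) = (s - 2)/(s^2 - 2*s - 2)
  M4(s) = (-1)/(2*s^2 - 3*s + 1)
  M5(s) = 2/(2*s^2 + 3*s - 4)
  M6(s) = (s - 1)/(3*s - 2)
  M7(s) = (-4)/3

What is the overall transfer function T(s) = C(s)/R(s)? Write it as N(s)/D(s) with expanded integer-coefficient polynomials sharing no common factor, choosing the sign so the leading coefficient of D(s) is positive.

Answer: (6*s^4 - 12*s^3 - 21*s^2 + 15*s + 18)/(36*s^6 - 60*s^5 - 227*s^4 + 340*s^3 + 46*s^2 - 176*s + 24)

Working:
Step 1: combine M3, M4 in series; result (2 - s)/(2*s^4 - 7*s^3 + 3*s^2 + 4*s - 2)
Step 2: add M2, (M3*M4) (parallel); result (2*s^3 - 6*s^2 - s + 6)/(2*s^4 - 7*s^3 + 3*s^2 + 4*s - 2)
Step 3: reduce the series chain M1, (M2+(M3*M4)), M5, M6; result (2*s^4 - 4*s^3 - 7*s^2 + 5*s + 6)/(12*s^6 - 20*s^5 - 73*s^4 + 108*s^3 + 6*s^2 - 52*s + 16)
Step 4: reduce the feedback loop with forward (M1*(M2+(M3*M4))*M5*M6) and return M7, giving the overall T(s)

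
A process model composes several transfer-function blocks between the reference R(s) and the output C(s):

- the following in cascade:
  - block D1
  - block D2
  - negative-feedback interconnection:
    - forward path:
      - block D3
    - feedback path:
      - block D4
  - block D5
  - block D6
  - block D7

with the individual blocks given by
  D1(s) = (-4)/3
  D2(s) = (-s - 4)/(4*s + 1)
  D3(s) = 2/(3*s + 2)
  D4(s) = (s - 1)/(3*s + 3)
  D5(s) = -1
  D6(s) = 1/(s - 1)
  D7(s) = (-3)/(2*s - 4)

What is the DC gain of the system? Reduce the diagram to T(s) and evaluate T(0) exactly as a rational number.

The answer is 6.

Reasoning:
Step 1: collapse the loop (D3 forward, D4 return): (6*s + 6)/(9*s^2 + 17*s + 4)
Step 2: series reduction of D1, D2, [D3/(1+D3*D4)], D5, D6, D7: (12*s^2 + 60*s + 48)/(36*s^5 - 31*s^4 - 126*s^3 + 59*s^2 + 54*s + 8)
Evaluating the step-2 result (the overall T(s)) at s = 0 gives T(0) = 48/8 = 6.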